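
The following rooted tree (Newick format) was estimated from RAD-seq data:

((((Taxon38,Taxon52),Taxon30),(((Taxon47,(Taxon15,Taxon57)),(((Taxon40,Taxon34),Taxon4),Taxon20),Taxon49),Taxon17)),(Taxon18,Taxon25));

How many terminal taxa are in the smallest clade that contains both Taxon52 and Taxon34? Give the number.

The MRCA of Taxon52 and Taxon34 is the node subtending (((Taxon38,Taxon52),Taxon30),(((Taxon47,(Taxon15,Taxon57)),(((Taxon40,Taxon34),Taxon4),Taxon20),Taxon49),Taxon17)).
That clade contains 12 terminal taxa: Taxon15, Taxon17, Taxon20, Taxon30, Taxon34, Taxon38, Taxon4, Taxon40, Taxon47, Taxon49, Taxon52, Taxon57.

12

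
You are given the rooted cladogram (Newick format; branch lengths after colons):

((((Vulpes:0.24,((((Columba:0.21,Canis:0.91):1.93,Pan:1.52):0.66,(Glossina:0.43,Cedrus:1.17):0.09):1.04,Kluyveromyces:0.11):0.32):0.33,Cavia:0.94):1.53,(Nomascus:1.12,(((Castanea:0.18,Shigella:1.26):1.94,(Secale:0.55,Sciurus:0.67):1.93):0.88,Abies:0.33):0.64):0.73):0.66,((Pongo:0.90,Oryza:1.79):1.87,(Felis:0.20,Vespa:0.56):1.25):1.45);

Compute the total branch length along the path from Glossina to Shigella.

9.19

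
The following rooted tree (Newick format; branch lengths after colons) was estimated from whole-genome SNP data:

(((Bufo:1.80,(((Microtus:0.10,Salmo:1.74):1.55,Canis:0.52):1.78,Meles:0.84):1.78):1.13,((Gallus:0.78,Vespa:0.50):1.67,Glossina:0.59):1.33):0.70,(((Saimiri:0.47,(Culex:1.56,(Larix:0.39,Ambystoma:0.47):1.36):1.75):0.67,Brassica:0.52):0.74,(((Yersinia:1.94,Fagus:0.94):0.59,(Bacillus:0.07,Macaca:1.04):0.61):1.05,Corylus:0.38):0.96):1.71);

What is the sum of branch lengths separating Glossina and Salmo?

The path runs Glossina → … → MRCA → … → Salmo; the MRCA is the node subtending ((Bufo,(((Microtus,Salmo),Canis),Meles)),((Gallus,Vespa),Glossina)).
Branch lengths along that path: 0.59 + 1.33 + 1.13 + 1.78 + 1.78 + 1.55 + 1.74 = 9.90.

9.90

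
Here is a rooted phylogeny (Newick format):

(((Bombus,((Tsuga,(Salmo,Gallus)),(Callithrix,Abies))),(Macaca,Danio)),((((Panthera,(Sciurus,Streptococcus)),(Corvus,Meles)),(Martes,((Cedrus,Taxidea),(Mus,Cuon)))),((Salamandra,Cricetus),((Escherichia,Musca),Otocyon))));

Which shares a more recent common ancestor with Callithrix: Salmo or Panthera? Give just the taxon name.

The MRCA of Callithrix and Salmo subtends ((Tsuga,(Salmo,Gallus)),(Callithrix,Abies)) (5 taxa).
The MRCA of Callithrix and Panthera is the root, subtending the entire tree (23 taxa).
The first is nested inside the second, so Callithrix shares a more recent common ancestor with Salmo.

Salmo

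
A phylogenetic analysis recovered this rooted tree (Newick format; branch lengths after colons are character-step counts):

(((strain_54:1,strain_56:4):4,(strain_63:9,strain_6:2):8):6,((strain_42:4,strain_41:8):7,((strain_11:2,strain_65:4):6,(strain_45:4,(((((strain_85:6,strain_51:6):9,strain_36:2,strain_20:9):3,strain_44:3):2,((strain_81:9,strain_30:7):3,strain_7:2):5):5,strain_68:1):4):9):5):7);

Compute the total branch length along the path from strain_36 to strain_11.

33

The path runs strain_36 → … → MRCA → … → strain_11; the MRCA is the node subtending ((strain_11,strain_65),(strain_45,(((((strain_85,strain_51),strain_36,strain_20),strain_44),((strain_81,strain_30),strain_7)),strain_68))).
Branch lengths along that path: 2 + 3 + 2 + 5 + 4 + 9 + 6 + 2 = 33.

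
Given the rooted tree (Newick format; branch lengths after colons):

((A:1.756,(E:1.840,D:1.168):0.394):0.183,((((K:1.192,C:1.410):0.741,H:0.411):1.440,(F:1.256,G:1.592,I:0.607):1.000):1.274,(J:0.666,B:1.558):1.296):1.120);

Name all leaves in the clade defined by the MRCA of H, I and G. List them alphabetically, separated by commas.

Tracing H: it sits inside ((K,C),H).
Tracing I: it sits inside (F,G,I).
Tracing G: it sits inside (F,G,I).
The smallest clade enclosing all 3 is (((K,C),H),(F,G,I)); the answer is its 6 terminal taxa in alphabetical order.

C, F, G, H, I, K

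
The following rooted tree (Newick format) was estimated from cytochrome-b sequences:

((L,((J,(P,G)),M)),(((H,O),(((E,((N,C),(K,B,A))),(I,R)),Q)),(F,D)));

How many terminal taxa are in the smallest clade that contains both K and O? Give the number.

The MRCA of K and O is the node subtending ((H,O),(((E,((N,C),(K,B,A))),(I,R)),Q)).
That clade contains 11 terminal taxa: A, B, C, E, H, I, K, N, O, Q, R.

11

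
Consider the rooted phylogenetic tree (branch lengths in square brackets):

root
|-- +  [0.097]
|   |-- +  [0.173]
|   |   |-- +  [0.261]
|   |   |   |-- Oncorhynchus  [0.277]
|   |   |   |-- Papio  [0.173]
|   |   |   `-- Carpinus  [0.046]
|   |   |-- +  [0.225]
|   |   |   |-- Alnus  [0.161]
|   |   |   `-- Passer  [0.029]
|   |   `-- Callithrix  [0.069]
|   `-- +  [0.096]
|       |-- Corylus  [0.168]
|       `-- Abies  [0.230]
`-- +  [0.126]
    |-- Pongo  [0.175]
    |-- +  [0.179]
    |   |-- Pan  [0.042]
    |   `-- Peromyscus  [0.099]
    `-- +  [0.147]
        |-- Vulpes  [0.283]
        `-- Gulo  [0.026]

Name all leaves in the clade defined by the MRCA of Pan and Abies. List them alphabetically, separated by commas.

Abies, Alnus, Callithrix, Carpinus, Corylus, Gulo, Oncorhynchus, Pan, Papio, Passer, Peromyscus, Pongo, Vulpes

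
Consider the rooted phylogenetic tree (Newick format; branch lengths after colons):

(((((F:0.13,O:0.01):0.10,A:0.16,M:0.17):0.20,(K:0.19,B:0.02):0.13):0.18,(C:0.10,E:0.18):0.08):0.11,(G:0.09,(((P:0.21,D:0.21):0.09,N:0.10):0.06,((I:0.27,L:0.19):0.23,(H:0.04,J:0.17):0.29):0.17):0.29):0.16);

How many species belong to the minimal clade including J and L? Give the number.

The MRCA of J and L is the node subtending ((I,L),(H,J)).
That clade contains 4 terminal taxa: H, I, J, L.

4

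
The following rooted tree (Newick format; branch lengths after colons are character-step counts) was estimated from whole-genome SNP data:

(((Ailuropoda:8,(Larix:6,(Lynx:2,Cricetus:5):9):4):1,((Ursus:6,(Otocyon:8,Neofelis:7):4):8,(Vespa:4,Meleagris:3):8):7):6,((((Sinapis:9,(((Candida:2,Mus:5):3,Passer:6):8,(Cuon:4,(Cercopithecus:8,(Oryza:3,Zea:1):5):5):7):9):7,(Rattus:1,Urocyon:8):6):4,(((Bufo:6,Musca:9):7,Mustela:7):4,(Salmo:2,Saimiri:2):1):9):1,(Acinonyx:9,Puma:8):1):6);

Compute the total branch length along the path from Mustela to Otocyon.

The path runs Mustela → … → MRCA → … → Otocyon; the MRCA is the root of the tree.
Branch lengths along that path: 7 + 4 + 9 + 1 + 6 + 6 + 7 + 8 + 4 + 8 = 60.

60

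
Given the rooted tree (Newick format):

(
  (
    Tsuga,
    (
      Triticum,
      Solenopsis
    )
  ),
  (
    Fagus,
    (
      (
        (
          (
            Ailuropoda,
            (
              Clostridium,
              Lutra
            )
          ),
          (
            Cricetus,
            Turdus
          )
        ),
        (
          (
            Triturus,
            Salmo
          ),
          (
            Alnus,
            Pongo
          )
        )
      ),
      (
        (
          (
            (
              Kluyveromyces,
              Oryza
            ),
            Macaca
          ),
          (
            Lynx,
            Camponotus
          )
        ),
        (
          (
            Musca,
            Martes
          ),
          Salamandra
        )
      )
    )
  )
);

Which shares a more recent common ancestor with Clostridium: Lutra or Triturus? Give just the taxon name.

Lutra

The MRCA of Clostridium and Lutra subtends (Clostridium,Lutra) (2 taxa).
The MRCA of Clostridium and Triturus subtends (((Ailuropoda,(Clostridium,Lutra)),(Cricetus,Turdus)),((Triturus,Salmo),(Alnus,Pongo))) (9 taxa).
The first is nested inside the second, so Clostridium shares a more recent common ancestor with Lutra.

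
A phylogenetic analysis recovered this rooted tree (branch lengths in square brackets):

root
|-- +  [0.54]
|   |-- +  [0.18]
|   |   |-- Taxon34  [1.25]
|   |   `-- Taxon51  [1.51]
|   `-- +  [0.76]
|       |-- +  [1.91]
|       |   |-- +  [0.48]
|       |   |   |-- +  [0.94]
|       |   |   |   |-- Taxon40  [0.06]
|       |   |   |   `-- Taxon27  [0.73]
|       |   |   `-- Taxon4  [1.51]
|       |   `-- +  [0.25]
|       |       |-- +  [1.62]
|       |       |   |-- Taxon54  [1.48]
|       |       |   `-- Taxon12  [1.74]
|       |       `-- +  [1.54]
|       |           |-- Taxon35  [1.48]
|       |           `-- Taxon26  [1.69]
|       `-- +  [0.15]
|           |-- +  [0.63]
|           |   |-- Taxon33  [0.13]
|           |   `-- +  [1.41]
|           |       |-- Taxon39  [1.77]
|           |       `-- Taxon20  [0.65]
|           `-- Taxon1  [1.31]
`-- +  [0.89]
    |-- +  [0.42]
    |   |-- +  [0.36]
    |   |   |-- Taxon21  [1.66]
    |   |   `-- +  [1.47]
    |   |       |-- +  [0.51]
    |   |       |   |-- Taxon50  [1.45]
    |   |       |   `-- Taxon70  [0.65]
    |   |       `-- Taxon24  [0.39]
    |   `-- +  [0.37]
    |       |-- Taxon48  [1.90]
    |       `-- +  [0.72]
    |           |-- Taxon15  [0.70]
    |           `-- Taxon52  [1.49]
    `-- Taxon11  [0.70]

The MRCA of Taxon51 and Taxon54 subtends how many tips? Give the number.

13

The MRCA of Taxon51 and Taxon54 is the node subtending ((Taxon34,Taxon51),((((Taxon40,Taxon27),Taxon4),((Taxon54,Taxon12),(Taxon35,Taxon26))),((Taxon33,(Taxon39,Taxon20)),Taxon1))).
That clade contains 13 terminal taxa: Taxon1, Taxon12, Taxon20, Taxon26, Taxon27, Taxon33, Taxon34, Taxon35, Taxon39, Taxon4, Taxon40, Taxon51, Taxon54.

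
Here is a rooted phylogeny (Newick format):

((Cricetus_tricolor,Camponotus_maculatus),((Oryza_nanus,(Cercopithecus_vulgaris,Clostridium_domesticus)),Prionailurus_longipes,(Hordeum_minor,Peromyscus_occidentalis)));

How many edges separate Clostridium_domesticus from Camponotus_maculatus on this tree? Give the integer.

6

The MRCA of Clostridium_domesticus and Camponotus_maculatus is the root of the tree.
From Clostridium_domesticus up to that node: 4 branches. From Camponotus_maculatus up to the same node: 2 branches. Total: 4 + 2 = 6.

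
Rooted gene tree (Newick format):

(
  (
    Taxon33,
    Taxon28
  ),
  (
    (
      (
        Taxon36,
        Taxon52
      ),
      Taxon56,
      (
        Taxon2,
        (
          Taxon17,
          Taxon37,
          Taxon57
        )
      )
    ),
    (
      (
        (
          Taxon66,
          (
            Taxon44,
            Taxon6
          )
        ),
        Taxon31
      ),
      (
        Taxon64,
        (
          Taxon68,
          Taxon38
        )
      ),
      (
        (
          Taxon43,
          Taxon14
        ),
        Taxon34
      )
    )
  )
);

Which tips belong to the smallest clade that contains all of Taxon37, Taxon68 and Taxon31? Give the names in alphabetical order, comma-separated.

Taxon14, Taxon17, Taxon2, Taxon31, Taxon34, Taxon36, Taxon37, Taxon38, Taxon43, Taxon44, Taxon52, Taxon56, Taxon57, Taxon6, Taxon64, Taxon66, Taxon68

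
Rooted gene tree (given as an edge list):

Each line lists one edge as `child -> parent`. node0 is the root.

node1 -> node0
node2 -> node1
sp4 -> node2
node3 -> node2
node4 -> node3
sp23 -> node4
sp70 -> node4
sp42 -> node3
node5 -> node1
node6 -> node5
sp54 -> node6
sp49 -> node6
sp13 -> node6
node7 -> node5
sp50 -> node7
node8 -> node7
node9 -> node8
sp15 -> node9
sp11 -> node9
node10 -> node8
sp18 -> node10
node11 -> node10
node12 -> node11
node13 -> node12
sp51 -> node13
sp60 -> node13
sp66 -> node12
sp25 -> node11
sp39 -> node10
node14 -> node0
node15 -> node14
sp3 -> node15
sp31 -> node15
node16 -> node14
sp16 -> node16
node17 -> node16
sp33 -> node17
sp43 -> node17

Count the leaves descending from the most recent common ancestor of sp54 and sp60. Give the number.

The MRCA of sp54 and sp60 is the node subtending ((sp54,sp49,sp13),(sp50,((sp15,sp11),(sp18,(((sp51,sp60),sp66),sp25),sp39)))).
That clade contains 12 terminal taxa: sp11, sp13, sp15, sp18, sp25, sp39, sp49, sp50, sp51, sp54, sp60, sp66.

12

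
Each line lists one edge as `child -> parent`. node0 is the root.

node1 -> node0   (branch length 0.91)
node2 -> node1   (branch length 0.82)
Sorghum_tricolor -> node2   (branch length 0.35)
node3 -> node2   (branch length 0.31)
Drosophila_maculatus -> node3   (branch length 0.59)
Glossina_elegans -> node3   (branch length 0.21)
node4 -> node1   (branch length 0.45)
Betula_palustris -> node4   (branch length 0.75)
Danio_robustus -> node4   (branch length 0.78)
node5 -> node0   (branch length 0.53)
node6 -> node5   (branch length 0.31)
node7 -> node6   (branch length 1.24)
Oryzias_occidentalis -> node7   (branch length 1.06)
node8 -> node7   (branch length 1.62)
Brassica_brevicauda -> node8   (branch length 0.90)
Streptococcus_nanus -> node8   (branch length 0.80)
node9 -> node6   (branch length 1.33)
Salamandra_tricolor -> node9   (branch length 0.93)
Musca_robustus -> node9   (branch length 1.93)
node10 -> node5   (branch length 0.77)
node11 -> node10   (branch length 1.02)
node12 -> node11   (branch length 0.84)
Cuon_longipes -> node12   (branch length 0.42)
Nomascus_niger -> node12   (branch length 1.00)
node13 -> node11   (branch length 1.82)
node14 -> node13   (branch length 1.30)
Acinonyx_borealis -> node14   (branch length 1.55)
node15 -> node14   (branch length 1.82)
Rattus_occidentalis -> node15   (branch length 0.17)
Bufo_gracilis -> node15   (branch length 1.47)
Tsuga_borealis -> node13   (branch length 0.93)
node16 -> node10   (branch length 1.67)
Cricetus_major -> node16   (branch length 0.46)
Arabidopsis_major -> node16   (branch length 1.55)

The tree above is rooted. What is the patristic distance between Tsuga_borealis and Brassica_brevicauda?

The path runs Tsuga_borealis → … → MRCA → … → Brassica_brevicauda; the MRCA is the node subtending (((Oryzias_occidentalis,(Brassica_brevicauda,Streptococcus_nanus)),(Salamandra_tricolor,Musca_robustus)),(((Cuon_longipes,Nomascus_niger),((Acinonyx_borealis,(Rattus_occidentalis,Bufo_gracilis)),Tsuga_borealis)),(Cricetus_major,Arabidopsis_major))).
Branch lengths along that path: 0.93 + 1.82 + 1.02 + 0.77 + 0.31 + 1.24 + 1.62 + 0.90 = 8.61.

8.61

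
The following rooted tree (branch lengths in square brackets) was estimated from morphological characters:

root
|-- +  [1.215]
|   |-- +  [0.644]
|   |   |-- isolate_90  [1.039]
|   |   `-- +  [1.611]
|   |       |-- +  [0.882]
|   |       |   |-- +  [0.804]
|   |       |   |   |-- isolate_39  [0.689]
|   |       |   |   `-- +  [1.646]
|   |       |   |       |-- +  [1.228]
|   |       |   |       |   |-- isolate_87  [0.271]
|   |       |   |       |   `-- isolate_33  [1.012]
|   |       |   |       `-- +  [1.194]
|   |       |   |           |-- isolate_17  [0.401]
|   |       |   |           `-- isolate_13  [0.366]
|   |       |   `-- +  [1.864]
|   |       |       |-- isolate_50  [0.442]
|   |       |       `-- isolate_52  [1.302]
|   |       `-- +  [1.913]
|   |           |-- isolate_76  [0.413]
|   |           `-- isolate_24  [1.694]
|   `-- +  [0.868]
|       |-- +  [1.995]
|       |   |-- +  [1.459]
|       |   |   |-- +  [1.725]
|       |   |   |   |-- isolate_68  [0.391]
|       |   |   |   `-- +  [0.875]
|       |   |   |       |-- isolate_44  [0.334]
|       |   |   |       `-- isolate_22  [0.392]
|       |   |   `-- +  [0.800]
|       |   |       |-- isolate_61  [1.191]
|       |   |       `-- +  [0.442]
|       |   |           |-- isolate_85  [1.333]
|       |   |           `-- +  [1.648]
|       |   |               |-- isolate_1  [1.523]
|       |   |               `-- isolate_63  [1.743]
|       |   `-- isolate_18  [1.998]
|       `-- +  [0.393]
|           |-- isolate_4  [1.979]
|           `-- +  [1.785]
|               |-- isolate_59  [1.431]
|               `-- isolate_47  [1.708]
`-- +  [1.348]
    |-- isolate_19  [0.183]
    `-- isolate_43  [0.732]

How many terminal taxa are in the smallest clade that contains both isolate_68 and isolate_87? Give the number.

21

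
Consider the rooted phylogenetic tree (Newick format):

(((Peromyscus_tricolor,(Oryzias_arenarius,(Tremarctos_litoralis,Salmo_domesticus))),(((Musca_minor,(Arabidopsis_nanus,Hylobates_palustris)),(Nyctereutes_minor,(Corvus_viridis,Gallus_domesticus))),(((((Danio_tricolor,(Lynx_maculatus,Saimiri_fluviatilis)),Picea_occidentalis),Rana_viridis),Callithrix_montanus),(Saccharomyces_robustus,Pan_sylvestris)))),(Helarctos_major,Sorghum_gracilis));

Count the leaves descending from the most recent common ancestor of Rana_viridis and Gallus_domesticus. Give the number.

The MRCA of Rana_viridis and Gallus_domesticus is the node subtending (((Musca_minor,(Arabidopsis_nanus,Hylobates_palustris)),(Nyctereutes_minor,(Corvus_viridis,Gallus_domesticus))),(((((Danio_tricolor,(Lynx_maculatus,Saimiri_fluviatilis)),Picea_occidentalis),Rana_viridis),Callithrix_montanus),(Saccharomyces_robustus,Pan_sylvestris))).
That clade contains 14 terminal taxa: Arabidopsis_nanus, Callithrix_montanus, Corvus_viridis, Danio_tricolor, Gallus_domesticus, Hylobates_palustris, Lynx_maculatus, Musca_minor, Nyctereutes_minor, Pan_sylvestris, Picea_occidentalis, Rana_viridis, Saccharomyces_robustus, Saimiri_fluviatilis.

14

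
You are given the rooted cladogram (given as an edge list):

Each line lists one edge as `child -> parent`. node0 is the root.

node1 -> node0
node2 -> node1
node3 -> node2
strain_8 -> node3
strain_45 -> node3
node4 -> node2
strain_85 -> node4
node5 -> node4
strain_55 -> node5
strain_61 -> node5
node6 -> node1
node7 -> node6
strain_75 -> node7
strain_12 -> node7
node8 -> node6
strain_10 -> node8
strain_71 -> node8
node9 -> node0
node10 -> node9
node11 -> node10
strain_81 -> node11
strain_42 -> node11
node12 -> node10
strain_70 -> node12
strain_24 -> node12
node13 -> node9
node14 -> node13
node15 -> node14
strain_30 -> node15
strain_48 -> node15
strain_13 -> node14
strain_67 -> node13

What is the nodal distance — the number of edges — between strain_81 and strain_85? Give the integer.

8

The MRCA of strain_81 and strain_85 is the root of the tree.
From strain_81 up to that node: 4 branches. From strain_85 up to the same node: 4 branches. Total: 4 + 4 = 8.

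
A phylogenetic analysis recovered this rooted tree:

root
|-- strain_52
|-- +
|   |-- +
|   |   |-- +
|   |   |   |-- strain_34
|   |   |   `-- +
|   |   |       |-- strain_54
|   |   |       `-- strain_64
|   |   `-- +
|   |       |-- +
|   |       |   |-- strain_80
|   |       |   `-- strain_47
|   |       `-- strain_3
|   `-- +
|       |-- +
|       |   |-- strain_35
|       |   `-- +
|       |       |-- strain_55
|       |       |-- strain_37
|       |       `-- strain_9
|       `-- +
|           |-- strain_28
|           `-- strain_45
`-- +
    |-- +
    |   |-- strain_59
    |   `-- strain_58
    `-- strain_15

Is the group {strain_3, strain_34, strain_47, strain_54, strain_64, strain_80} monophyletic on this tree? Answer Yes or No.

Yes

The most recent common ancestor of these taxa subtends ((strain_34,(strain_54,strain_64)),((strain_80,strain_47),strain_3)).
That clade has exactly 6 tips — every listed taxon and nothing else — so the group is monophyletic.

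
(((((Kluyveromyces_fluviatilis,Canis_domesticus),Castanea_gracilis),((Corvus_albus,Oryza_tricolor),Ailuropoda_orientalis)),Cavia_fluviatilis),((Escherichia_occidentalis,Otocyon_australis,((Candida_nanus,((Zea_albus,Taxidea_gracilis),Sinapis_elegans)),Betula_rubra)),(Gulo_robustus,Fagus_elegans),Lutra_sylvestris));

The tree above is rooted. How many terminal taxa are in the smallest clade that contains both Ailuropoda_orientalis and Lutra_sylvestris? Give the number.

17

The MRCA of Ailuropoda_orientalis and Lutra_sylvestris is the root, so the clade is the entire tree.
That clade contains 17 terminal taxa: Ailuropoda_orientalis, Betula_rubra, Candida_nanus, Canis_domesticus, Castanea_gracilis, Cavia_fluviatilis, Corvus_albus, Escherichia_occidentalis, Fagus_elegans, Gulo_robustus, Kluyveromyces_fluviatilis, Lutra_sylvestris, Oryza_tricolor, Otocyon_australis, Sinapis_elegans, Taxidea_gracilis, Zea_albus.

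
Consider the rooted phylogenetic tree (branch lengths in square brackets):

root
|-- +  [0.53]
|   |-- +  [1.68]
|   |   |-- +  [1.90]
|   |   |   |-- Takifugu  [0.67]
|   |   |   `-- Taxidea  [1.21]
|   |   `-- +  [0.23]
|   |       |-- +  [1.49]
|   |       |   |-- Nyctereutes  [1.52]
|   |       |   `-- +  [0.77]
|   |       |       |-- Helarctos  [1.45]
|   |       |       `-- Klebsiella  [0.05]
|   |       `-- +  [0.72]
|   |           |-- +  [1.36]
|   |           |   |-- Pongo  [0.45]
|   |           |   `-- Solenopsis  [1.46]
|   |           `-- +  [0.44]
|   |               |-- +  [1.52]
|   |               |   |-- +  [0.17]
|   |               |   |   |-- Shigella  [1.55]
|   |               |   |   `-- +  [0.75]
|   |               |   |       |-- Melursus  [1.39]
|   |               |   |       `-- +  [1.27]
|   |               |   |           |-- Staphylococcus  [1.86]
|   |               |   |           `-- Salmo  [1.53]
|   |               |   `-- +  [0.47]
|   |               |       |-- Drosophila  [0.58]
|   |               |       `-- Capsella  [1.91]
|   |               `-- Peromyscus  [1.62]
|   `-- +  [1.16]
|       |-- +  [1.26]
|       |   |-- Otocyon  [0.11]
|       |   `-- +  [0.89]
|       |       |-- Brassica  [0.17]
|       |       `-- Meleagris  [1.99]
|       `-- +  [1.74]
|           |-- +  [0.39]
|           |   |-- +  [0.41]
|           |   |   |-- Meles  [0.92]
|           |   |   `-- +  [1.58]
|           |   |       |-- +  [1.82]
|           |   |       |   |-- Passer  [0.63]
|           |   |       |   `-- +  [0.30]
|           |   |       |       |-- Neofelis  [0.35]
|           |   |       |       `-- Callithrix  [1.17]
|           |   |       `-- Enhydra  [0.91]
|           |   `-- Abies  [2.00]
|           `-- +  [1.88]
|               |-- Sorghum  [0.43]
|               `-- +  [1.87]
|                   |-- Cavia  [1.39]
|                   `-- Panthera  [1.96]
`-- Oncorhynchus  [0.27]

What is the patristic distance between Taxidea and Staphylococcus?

10.07

The path runs Taxidea → … → MRCA → … → Staphylococcus; the MRCA is the node subtending ((Takifugu,Taxidea),((Nyctereutes,(Helarctos,Klebsiella)),((Pongo,Solenopsis),(((Shigella,(Melursus,(Staphylococcus,Salmo))),(Drosophila,Capsella)),Peromyscus)))).
Branch lengths along that path: 1.21 + 1.90 + 0.23 + 0.72 + 0.44 + 1.52 + 0.17 + 0.75 + 1.27 + 1.86 = 10.07.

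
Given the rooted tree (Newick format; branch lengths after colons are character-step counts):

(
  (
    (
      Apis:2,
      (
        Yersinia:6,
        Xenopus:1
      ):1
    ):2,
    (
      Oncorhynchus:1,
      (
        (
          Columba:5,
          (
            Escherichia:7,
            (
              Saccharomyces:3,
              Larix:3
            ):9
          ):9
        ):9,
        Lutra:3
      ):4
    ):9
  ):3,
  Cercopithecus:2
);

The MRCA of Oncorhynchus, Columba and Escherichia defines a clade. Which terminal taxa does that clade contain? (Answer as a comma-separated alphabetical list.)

Tracing Oncorhynchus: it sits inside (Oncorhynchus,((Columba,(Escherichia,(Saccharomyces,Larix))),Lutra)).
Tracing Columba: it sits inside (Columba,(Escherichia,(Saccharomyces,Larix))).
Tracing Escherichia: it sits inside (Escherichia,(Saccharomyces,Larix)).
The smallest clade enclosing all 3 is (Oncorhynchus,((Columba,(Escherichia,(Saccharomyces,Larix))),Lutra)); the answer is its 6 terminal taxa in alphabetical order.

Columba, Escherichia, Larix, Lutra, Oncorhynchus, Saccharomyces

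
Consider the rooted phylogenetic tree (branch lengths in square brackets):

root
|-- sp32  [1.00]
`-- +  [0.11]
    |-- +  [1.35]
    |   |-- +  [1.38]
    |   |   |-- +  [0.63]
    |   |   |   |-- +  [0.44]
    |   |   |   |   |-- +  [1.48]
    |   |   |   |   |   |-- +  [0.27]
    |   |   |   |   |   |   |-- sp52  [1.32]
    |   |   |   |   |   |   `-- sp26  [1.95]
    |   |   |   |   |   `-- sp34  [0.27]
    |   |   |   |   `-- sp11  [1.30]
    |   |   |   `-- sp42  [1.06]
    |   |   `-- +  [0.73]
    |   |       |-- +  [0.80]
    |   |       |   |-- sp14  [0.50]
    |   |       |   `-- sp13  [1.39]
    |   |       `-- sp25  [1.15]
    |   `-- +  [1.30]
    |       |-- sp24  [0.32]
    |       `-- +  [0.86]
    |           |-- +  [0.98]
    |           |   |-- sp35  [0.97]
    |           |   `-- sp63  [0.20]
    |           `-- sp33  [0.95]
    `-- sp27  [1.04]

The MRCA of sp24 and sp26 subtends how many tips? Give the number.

12

The MRCA of sp24 and sp26 is the node subtending ((((((sp52,sp26),sp34),sp11),sp42),((sp14,sp13),sp25)),(sp24,((sp35,sp63),sp33))).
That clade contains 12 terminal taxa: sp11, sp13, sp14, sp24, sp25, sp26, sp33, sp34, sp35, sp42, sp52, sp63.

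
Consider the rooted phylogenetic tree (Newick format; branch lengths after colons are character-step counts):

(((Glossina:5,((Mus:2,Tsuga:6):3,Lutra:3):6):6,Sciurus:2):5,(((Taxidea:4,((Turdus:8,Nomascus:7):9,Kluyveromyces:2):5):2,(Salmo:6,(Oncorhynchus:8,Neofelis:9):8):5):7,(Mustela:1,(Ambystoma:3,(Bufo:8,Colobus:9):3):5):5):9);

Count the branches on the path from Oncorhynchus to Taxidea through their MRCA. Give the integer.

5

The MRCA of Oncorhynchus and Taxidea is the node subtending ((Taxidea,((Turdus,Nomascus),Kluyveromyces)),(Salmo,(Oncorhynchus,Neofelis))).
From Oncorhynchus up to that node: 3 branches. From Taxidea up to the same node: 2 branches. Total: 3 + 2 = 5.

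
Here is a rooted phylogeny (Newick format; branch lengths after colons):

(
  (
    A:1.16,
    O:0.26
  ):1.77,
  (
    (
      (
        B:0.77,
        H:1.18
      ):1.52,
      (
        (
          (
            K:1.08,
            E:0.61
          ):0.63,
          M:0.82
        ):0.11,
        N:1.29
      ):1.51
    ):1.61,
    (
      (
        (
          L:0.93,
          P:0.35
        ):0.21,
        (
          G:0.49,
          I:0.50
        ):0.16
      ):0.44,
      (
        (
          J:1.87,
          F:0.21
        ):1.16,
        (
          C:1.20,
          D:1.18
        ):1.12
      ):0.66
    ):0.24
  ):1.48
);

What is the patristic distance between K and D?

8.14

The path runs K → … → MRCA → … → D; the MRCA is the node subtending (((B,H),(((K,E),M),N)),(((L,P),(G,I)),((J,F),(C,D)))).
Branch lengths along that path: 1.08 + 0.63 + 0.11 + 1.51 + 1.61 + 0.24 + 0.66 + 1.12 + 1.18 = 8.14.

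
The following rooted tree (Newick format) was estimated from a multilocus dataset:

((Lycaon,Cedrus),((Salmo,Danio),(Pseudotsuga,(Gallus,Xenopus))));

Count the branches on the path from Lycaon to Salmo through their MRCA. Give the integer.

5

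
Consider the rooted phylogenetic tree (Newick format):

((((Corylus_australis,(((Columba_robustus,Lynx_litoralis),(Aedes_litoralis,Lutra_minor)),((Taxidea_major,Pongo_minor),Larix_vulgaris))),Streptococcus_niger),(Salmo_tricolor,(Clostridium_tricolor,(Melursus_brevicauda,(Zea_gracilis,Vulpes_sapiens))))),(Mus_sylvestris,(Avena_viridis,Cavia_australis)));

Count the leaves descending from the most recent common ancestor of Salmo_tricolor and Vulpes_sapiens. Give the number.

The MRCA of Salmo_tricolor and Vulpes_sapiens is the node subtending (Salmo_tricolor,(Clostridium_tricolor,(Melursus_brevicauda,(Zea_gracilis,Vulpes_sapiens)))).
That clade contains 5 terminal taxa: Clostridium_tricolor, Melursus_brevicauda, Salmo_tricolor, Vulpes_sapiens, Zea_gracilis.

5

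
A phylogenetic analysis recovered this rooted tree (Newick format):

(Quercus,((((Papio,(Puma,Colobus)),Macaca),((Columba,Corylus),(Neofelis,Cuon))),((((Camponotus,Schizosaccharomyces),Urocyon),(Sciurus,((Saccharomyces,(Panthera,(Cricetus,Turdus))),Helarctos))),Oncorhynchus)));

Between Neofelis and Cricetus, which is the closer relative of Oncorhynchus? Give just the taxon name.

Cricetus

The MRCA of Oncorhynchus and Cricetus subtends ((((Camponotus,Schizosaccharomyces),Urocyon),(Sciurus,((Saccharomyces,(Panthera,(Cricetus,Turdus))),Helarctos))),Oncorhynchus) (10 taxa).
The MRCA of Oncorhynchus and Neofelis subtends ((((Papio,(Puma,Colobus)),Macaca),((Columba,Corylus),(Neofelis,Cuon))),((((Camponotus,Schizosaccharomyces),Urocyon),(Sciurus,((Saccharomyces,(Panthera,(Cricetus,Turdus))),Helarctos))),Oncorhynchus)) (18 taxa).
The first is nested inside the second, so Oncorhynchus shares a more recent common ancestor with Cricetus.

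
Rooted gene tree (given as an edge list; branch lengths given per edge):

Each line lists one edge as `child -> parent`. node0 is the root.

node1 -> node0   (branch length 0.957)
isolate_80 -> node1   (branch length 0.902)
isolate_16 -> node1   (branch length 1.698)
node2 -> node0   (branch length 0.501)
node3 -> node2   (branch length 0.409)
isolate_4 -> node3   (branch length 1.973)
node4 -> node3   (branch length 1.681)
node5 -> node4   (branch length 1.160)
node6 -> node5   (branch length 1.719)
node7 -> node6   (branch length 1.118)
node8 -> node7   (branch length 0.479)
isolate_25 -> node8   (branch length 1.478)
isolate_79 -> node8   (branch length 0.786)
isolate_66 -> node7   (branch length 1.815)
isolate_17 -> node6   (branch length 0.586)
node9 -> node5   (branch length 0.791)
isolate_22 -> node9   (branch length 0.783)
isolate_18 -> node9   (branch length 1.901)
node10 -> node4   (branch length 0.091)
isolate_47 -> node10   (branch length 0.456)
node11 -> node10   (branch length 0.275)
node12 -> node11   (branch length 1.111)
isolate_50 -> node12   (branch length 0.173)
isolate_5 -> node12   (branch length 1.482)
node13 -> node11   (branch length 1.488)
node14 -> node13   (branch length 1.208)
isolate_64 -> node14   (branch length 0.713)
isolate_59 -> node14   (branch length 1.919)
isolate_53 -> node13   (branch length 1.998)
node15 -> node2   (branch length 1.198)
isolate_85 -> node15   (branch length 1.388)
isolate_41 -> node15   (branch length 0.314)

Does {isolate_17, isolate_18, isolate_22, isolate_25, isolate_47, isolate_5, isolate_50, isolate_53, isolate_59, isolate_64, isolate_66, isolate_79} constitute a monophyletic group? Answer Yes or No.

The most recent common ancestor of these taxa subtends (((((isolate_25,isolate_79),isolate_66),isolate_17),(isolate_22,isolate_18)),(isolate_47,((isolate_50,isolate_5),((isolate_64,isolate_59),isolate_53)))).
That clade has exactly 12 tips — every listed taxon and nothing else — so the group is monophyletic.

Yes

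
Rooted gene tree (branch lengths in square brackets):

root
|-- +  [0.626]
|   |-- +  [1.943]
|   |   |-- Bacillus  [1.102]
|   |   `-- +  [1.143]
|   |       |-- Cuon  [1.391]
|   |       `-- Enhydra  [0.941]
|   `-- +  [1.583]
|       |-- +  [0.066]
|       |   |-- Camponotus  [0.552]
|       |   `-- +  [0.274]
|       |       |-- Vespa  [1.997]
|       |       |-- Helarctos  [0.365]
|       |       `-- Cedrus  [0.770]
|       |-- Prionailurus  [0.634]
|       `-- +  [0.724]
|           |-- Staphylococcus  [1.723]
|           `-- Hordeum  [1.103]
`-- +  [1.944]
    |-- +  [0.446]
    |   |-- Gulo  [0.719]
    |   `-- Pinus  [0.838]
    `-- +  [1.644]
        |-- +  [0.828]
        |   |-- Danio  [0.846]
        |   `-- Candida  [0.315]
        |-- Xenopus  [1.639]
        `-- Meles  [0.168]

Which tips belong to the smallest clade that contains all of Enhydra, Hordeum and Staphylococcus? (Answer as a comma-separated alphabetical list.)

Tracing Enhydra: it sits inside (Cuon,Enhydra).
Tracing Hordeum: it sits inside (Staphylococcus,Hordeum).
Tracing Staphylococcus: it sits inside (Staphylococcus,Hordeum).
The smallest clade enclosing all 3 is ((Bacillus,(Cuon,Enhydra)),((Camponotus,(Vespa,Helarctos,Cedrus)),Prionailurus,(Staphylococcus,Hordeum))); the answer is its 10 terminal taxa in alphabetical order.

Bacillus, Camponotus, Cedrus, Cuon, Enhydra, Helarctos, Hordeum, Prionailurus, Staphylococcus, Vespa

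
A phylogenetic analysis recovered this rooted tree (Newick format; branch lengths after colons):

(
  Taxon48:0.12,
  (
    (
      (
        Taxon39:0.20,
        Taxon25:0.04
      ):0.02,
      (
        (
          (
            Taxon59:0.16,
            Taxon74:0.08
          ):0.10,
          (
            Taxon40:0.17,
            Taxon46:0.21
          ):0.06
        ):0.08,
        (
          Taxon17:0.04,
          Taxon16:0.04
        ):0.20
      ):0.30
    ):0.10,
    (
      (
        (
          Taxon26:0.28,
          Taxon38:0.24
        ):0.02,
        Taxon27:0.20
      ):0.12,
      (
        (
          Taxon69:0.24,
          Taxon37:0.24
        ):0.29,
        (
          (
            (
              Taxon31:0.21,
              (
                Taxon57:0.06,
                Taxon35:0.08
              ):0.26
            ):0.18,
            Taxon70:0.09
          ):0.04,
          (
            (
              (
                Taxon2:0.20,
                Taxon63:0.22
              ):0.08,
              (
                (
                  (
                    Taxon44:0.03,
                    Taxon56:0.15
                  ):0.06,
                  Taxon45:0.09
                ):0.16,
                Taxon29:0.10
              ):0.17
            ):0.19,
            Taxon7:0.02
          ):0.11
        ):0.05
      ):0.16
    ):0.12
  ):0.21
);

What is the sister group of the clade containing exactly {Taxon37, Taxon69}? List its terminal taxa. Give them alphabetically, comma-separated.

The clade containing exactly {Taxon37, Taxon69} attaches to the tree at the node subtending ((Taxon69,Taxon37),(((Taxon31,(Taxon57,Taxon35)),Taxon70),(((Taxon2,Taxon63),(((Taxon44,Taxon56),Taxon45),Taxon29)),Taxon7))).
The other lineage descending from that same node — the sister group — is (((Taxon31,(Taxon57,Taxon35)),Taxon70),(((Taxon2,Taxon63),(((Taxon44,Taxon56),Taxon45),Taxon29)),Taxon7)); its 11 tips in alphabetical order are the answer.

Taxon2, Taxon29, Taxon31, Taxon35, Taxon44, Taxon45, Taxon56, Taxon57, Taxon63, Taxon7, Taxon70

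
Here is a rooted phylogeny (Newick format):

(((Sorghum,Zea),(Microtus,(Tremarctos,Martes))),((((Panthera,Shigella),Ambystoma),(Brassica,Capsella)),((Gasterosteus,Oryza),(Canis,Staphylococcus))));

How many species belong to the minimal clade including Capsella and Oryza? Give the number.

The MRCA of Capsella and Oryza is the node subtending ((((Panthera,Shigella),Ambystoma),(Brassica,Capsella)),((Gasterosteus,Oryza),(Canis,Staphylococcus))).
That clade contains 9 terminal taxa: Ambystoma, Brassica, Canis, Capsella, Gasterosteus, Oryza, Panthera, Shigella, Staphylococcus.

9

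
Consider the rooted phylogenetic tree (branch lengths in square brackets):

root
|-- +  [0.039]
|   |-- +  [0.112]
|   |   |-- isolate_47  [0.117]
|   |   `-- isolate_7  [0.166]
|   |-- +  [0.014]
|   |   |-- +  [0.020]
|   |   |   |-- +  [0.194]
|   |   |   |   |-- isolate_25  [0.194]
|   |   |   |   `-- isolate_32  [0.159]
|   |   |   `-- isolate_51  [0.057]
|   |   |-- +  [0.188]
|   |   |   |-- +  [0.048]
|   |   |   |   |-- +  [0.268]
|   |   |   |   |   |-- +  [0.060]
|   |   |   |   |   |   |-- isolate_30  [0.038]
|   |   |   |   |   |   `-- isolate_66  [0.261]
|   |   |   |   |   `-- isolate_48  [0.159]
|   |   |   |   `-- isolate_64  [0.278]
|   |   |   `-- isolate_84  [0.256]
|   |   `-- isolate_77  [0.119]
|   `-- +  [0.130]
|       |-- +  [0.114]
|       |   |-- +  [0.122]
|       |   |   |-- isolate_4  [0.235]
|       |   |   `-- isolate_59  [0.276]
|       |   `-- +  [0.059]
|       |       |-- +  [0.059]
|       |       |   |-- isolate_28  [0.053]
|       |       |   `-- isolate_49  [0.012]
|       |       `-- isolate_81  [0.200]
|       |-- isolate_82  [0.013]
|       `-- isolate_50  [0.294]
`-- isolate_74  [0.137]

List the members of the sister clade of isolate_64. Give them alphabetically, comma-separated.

isolate_30, isolate_48, isolate_66

isolate_64 attaches to the tree at the node subtending (((isolate_30,isolate_66),isolate_48),isolate_64).
The other lineage descending from that same node — the sister group — is ((isolate_30,isolate_66),isolate_48); its 3 tips in alphabetical order are the answer.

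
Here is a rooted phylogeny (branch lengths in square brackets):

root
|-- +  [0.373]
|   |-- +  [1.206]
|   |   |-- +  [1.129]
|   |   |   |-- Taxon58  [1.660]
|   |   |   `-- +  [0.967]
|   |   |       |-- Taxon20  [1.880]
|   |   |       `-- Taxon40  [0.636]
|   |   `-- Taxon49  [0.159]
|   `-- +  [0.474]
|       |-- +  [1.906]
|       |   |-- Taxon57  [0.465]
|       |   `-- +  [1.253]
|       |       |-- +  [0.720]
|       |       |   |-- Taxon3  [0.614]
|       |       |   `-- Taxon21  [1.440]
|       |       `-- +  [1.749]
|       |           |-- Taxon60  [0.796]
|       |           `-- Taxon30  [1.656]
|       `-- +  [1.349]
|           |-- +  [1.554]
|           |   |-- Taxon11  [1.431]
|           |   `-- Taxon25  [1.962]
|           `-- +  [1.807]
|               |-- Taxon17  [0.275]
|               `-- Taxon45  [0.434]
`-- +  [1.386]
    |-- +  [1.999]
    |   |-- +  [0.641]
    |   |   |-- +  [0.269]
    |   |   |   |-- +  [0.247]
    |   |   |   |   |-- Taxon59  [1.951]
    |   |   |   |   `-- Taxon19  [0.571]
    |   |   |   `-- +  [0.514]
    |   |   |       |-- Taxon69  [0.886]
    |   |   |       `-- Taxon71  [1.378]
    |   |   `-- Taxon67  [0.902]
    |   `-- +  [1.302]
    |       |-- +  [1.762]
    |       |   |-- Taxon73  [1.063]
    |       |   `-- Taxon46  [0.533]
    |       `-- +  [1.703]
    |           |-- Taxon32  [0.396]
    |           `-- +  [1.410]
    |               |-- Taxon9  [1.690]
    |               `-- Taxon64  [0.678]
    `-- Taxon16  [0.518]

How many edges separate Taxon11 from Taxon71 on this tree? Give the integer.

The MRCA of Taxon11 and Taxon71 is the root of the tree.
From Taxon11 up to that node: 5 branches. From Taxon71 up to the same node: 6 branches. Total: 5 + 6 = 11.

11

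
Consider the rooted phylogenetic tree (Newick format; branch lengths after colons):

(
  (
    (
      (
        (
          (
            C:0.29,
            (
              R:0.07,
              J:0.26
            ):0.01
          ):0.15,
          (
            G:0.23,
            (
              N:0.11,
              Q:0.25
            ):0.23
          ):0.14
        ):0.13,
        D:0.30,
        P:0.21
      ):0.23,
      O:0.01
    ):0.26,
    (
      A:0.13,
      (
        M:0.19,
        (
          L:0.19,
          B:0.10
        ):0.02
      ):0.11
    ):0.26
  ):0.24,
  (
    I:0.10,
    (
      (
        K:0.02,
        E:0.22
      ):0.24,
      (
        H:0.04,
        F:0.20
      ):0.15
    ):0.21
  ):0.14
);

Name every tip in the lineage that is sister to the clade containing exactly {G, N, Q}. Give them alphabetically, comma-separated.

C, J, R

The clade containing exactly {G, N, Q} attaches to the tree at the node subtending ((C,(R,J)),(G,(N,Q))).
The other lineage descending from that same node — the sister group — is (C,(R,J)); its 3 tips in alphabetical order are the answer.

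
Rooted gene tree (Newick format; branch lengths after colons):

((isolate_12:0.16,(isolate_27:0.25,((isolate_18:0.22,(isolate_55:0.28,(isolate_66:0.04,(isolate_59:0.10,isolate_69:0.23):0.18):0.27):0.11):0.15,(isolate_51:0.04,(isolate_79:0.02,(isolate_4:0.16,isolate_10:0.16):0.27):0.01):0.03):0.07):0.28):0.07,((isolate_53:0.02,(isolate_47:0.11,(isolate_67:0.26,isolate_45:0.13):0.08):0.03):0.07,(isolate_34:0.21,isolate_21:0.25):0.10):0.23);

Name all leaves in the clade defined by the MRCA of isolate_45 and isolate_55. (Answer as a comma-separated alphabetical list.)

isolate_10, isolate_12, isolate_18, isolate_21, isolate_27, isolate_34, isolate_4, isolate_45, isolate_47, isolate_51, isolate_53, isolate_55, isolate_59, isolate_66, isolate_67, isolate_69, isolate_79

Tracing isolate_45: it sits inside (isolate_67,isolate_45).
Tracing isolate_55: it sits inside (isolate_55,(isolate_66,(isolate_59,isolate_69))).
The smallest clade enclosing both is the whole tree (their MRCA is the root), so the answer is all 17 tips in alphabetical order.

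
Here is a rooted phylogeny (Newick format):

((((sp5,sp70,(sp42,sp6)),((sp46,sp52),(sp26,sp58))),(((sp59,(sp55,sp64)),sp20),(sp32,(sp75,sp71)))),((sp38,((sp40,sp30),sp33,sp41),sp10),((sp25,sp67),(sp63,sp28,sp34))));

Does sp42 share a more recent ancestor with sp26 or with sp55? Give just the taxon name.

sp26

The MRCA of sp42 and sp26 subtends ((sp5,sp70,(sp42,sp6)),((sp46,sp52),(sp26,sp58))) (8 taxa).
The MRCA of sp42 and sp55 subtends (((sp5,sp70,(sp42,sp6)),((sp46,sp52),(sp26,sp58))),(((sp59,(sp55,sp64)),sp20),(sp32,(sp75,sp71)))) (15 taxa).
The first is nested inside the second, so sp42 shares a more recent common ancestor with sp26.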